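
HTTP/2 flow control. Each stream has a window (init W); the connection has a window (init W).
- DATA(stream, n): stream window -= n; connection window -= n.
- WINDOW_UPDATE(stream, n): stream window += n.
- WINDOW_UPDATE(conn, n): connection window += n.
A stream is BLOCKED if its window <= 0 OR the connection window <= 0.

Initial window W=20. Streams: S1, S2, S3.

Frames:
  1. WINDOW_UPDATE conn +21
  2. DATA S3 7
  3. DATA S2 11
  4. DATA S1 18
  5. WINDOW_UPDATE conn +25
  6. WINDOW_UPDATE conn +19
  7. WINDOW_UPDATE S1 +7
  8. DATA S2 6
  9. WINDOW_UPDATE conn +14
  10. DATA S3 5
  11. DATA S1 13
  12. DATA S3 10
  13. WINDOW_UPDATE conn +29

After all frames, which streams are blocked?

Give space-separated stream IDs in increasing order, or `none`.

Answer: S1 S3

Derivation:
Op 1: conn=41 S1=20 S2=20 S3=20 blocked=[]
Op 2: conn=34 S1=20 S2=20 S3=13 blocked=[]
Op 3: conn=23 S1=20 S2=9 S3=13 blocked=[]
Op 4: conn=5 S1=2 S2=9 S3=13 blocked=[]
Op 5: conn=30 S1=2 S2=9 S3=13 blocked=[]
Op 6: conn=49 S1=2 S2=9 S3=13 blocked=[]
Op 7: conn=49 S1=9 S2=9 S3=13 blocked=[]
Op 8: conn=43 S1=9 S2=3 S3=13 blocked=[]
Op 9: conn=57 S1=9 S2=3 S3=13 blocked=[]
Op 10: conn=52 S1=9 S2=3 S3=8 blocked=[]
Op 11: conn=39 S1=-4 S2=3 S3=8 blocked=[1]
Op 12: conn=29 S1=-4 S2=3 S3=-2 blocked=[1, 3]
Op 13: conn=58 S1=-4 S2=3 S3=-2 blocked=[1, 3]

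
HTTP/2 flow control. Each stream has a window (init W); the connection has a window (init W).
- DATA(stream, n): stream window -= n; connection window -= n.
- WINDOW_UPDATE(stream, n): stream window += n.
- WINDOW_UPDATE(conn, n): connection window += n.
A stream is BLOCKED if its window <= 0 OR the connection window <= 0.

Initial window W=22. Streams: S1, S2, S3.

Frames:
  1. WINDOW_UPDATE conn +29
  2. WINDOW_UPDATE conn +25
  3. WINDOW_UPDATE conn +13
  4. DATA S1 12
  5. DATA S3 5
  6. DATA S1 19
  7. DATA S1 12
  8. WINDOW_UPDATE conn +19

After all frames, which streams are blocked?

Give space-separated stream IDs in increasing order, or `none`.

Answer: S1

Derivation:
Op 1: conn=51 S1=22 S2=22 S3=22 blocked=[]
Op 2: conn=76 S1=22 S2=22 S3=22 blocked=[]
Op 3: conn=89 S1=22 S2=22 S3=22 blocked=[]
Op 4: conn=77 S1=10 S2=22 S3=22 blocked=[]
Op 5: conn=72 S1=10 S2=22 S3=17 blocked=[]
Op 6: conn=53 S1=-9 S2=22 S3=17 blocked=[1]
Op 7: conn=41 S1=-21 S2=22 S3=17 blocked=[1]
Op 8: conn=60 S1=-21 S2=22 S3=17 blocked=[1]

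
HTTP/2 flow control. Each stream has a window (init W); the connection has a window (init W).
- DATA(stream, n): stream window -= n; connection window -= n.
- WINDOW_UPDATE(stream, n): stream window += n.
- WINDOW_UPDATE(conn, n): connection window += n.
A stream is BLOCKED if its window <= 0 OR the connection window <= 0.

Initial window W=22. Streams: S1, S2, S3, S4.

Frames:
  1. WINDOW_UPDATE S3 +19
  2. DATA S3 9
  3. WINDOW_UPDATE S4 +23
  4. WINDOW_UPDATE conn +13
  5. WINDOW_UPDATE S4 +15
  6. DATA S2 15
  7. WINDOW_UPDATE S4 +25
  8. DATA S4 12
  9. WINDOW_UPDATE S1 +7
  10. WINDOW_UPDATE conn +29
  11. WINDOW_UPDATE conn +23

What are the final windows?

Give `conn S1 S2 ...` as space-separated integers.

Answer: 51 29 7 32 73

Derivation:
Op 1: conn=22 S1=22 S2=22 S3=41 S4=22 blocked=[]
Op 2: conn=13 S1=22 S2=22 S3=32 S4=22 blocked=[]
Op 3: conn=13 S1=22 S2=22 S3=32 S4=45 blocked=[]
Op 4: conn=26 S1=22 S2=22 S3=32 S4=45 blocked=[]
Op 5: conn=26 S1=22 S2=22 S3=32 S4=60 blocked=[]
Op 6: conn=11 S1=22 S2=7 S3=32 S4=60 blocked=[]
Op 7: conn=11 S1=22 S2=7 S3=32 S4=85 blocked=[]
Op 8: conn=-1 S1=22 S2=7 S3=32 S4=73 blocked=[1, 2, 3, 4]
Op 9: conn=-1 S1=29 S2=7 S3=32 S4=73 blocked=[1, 2, 3, 4]
Op 10: conn=28 S1=29 S2=7 S3=32 S4=73 blocked=[]
Op 11: conn=51 S1=29 S2=7 S3=32 S4=73 blocked=[]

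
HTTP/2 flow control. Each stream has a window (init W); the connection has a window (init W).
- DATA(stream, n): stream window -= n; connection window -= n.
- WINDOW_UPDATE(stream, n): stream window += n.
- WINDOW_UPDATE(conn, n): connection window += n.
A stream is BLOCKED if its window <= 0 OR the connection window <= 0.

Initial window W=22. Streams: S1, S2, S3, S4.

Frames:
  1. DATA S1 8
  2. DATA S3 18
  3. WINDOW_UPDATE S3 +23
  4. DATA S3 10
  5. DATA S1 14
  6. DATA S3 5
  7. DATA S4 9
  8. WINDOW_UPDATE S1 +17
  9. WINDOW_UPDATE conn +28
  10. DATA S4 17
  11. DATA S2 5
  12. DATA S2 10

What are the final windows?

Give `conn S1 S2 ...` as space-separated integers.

Answer: -46 17 7 12 -4

Derivation:
Op 1: conn=14 S1=14 S2=22 S3=22 S4=22 blocked=[]
Op 2: conn=-4 S1=14 S2=22 S3=4 S4=22 blocked=[1, 2, 3, 4]
Op 3: conn=-4 S1=14 S2=22 S3=27 S4=22 blocked=[1, 2, 3, 4]
Op 4: conn=-14 S1=14 S2=22 S3=17 S4=22 blocked=[1, 2, 3, 4]
Op 5: conn=-28 S1=0 S2=22 S3=17 S4=22 blocked=[1, 2, 3, 4]
Op 6: conn=-33 S1=0 S2=22 S3=12 S4=22 blocked=[1, 2, 3, 4]
Op 7: conn=-42 S1=0 S2=22 S3=12 S4=13 blocked=[1, 2, 3, 4]
Op 8: conn=-42 S1=17 S2=22 S3=12 S4=13 blocked=[1, 2, 3, 4]
Op 9: conn=-14 S1=17 S2=22 S3=12 S4=13 blocked=[1, 2, 3, 4]
Op 10: conn=-31 S1=17 S2=22 S3=12 S4=-4 blocked=[1, 2, 3, 4]
Op 11: conn=-36 S1=17 S2=17 S3=12 S4=-4 blocked=[1, 2, 3, 4]
Op 12: conn=-46 S1=17 S2=7 S3=12 S4=-4 blocked=[1, 2, 3, 4]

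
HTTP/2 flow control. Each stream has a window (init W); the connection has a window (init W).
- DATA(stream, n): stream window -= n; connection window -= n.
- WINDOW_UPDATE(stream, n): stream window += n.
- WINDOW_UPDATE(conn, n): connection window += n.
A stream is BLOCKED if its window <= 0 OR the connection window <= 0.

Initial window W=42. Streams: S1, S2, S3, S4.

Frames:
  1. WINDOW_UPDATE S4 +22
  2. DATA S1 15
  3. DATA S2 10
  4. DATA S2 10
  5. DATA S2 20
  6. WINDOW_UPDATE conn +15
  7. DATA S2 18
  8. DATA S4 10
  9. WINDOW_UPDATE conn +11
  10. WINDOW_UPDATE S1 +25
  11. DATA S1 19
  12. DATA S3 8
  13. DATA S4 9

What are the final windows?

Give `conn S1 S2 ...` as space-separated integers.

Op 1: conn=42 S1=42 S2=42 S3=42 S4=64 blocked=[]
Op 2: conn=27 S1=27 S2=42 S3=42 S4=64 blocked=[]
Op 3: conn=17 S1=27 S2=32 S3=42 S4=64 blocked=[]
Op 4: conn=7 S1=27 S2=22 S3=42 S4=64 blocked=[]
Op 5: conn=-13 S1=27 S2=2 S3=42 S4=64 blocked=[1, 2, 3, 4]
Op 6: conn=2 S1=27 S2=2 S3=42 S4=64 blocked=[]
Op 7: conn=-16 S1=27 S2=-16 S3=42 S4=64 blocked=[1, 2, 3, 4]
Op 8: conn=-26 S1=27 S2=-16 S3=42 S4=54 blocked=[1, 2, 3, 4]
Op 9: conn=-15 S1=27 S2=-16 S3=42 S4=54 blocked=[1, 2, 3, 4]
Op 10: conn=-15 S1=52 S2=-16 S3=42 S4=54 blocked=[1, 2, 3, 4]
Op 11: conn=-34 S1=33 S2=-16 S3=42 S4=54 blocked=[1, 2, 3, 4]
Op 12: conn=-42 S1=33 S2=-16 S3=34 S4=54 blocked=[1, 2, 3, 4]
Op 13: conn=-51 S1=33 S2=-16 S3=34 S4=45 blocked=[1, 2, 3, 4]

Answer: -51 33 -16 34 45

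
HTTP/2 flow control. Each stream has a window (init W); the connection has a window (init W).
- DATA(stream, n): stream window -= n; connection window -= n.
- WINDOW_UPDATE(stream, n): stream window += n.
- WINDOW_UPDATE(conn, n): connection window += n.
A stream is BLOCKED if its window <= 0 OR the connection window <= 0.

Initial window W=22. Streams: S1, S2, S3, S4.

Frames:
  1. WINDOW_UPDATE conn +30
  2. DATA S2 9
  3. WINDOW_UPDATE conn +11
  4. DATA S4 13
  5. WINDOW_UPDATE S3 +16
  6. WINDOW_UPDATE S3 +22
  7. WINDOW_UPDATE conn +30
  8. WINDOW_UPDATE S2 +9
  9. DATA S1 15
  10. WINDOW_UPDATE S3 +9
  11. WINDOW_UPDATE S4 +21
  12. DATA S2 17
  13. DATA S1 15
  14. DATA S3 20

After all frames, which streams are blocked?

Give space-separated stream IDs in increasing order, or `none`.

Answer: S1

Derivation:
Op 1: conn=52 S1=22 S2=22 S3=22 S4=22 blocked=[]
Op 2: conn=43 S1=22 S2=13 S3=22 S4=22 blocked=[]
Op 3: conn=54 S1=22 S2=13 S3=22 S4=22 blocked=[]
Op 4: conn=41 S1=22 S2=13 S3=22 S4=9 blocked=[]
Op 5: conn=41 S1=22 S2=13 S3=38 S4=9 blocked=[]
Op 6: conn=41 S1=22 S2=13 S3=60 S4=9 blocked=[]
Op 7: conn=71 S1=22 S2=13 S3=60 S4=9 blocked=[]
Op 8: conn=71 S1=22 S2=22 S3=60 S4=9 blocked=[]
Op 9: conn=56 S1=7 S2=22 S3=60 S4=9 blocked=[]
Op 10: conn=56 S1=7 S2=22 S3=69 S4=9 blocked=[]
Op 11: conn=56 S1=7 S2=22 S3=69 S4=30 blocked=[]
Op 12: conn=39 S1=7 S2=5 S3=69 S4=30 blocked=[]
Op 13: conn=24 S1=-8 S2=5 S3=69 S4=30 blocked=[1]
Op 14: conn=4 S1=-8 S2=5 S3=49 S4=30 blocked=[1]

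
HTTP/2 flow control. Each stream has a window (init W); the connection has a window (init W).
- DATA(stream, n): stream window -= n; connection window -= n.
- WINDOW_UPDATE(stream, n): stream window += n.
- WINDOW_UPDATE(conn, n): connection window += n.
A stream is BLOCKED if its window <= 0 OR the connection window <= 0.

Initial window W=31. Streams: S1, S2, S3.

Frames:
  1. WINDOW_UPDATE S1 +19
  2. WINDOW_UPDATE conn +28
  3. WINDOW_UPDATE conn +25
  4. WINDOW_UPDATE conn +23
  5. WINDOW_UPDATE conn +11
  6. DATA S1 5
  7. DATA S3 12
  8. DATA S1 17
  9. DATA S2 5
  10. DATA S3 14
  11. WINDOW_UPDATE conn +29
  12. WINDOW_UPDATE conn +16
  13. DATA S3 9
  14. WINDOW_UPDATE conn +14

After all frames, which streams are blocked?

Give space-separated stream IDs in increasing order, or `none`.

Answer: S3

Derivation:
Op 1: conn=31 S1=50 S2=31 S3=31 blocked=[]
Op 2: conn=59 S1=50 S2=31 S3=31 blocked=[]
Op 3: conn=84 S1=50 S2=31 S3=31 blocked=[]
Op 4: conn=107 S1=50 S2=31 S3=31 blocked=[]
Op 5: conn=118 S1=50 S2=31 S3=31 blocked=[]
Op 6: conn=113 S1=45 S2=31 S3=31 blocked=[]
Op 7: conn=101 S1=45 S2=31 S3=19 blocked=[]
Op 8: conn=84 S1=28 S2=31 S3=19 blocked=[]
Op 9: conn=79 S1=28 S2=26 S3=19 blocked=[]
Op 10: conn=65 S1=28 S2=26 S3=5 blocked=[]
Op 11: conn=94 S1=28 S2=26 S3=5 blocked=[]
Op 12: conn=110 S1=28 S2=26 S3=5 blocked=[]
Op 13: conn=101 S1=28 S2=26 S3=-4 blocked=[3]
Op 14: conn=115 S1=28 S2=26 S3=-4 blocked=[3]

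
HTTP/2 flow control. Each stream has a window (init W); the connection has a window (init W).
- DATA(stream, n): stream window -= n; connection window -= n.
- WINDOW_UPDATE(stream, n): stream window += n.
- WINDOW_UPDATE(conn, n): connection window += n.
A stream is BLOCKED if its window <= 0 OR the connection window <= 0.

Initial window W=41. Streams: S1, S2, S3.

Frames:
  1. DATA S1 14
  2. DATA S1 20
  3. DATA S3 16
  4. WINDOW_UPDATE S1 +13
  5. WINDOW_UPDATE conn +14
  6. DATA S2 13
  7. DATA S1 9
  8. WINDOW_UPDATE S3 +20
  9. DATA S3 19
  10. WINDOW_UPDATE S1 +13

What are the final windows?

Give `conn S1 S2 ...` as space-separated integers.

Answer: -36 24 28 26

Derivation:
Op 1: conn=27 S1=27 S2=41 S3=41 blocked=[]
Op 2: conn=7 S1=7 S2=41 S3=41 blocked=[]
Op 3: conn=-9 S1=7 S2=41 S3=25 blocked=[1, 2, 3]
Op 4: conn=-9 S1=20 S2=41 S3=25 blocked=[1, 2, 3]
Op 5: conn=5 S1=20 S2=41 S3=25 blocked=[]
Op 6: conn=-8 S1=20 S2=28 S3=25 blocked=[1, 2, 3]
Op 7: conn=-17 S1=11 S2=28 S3=25 blocked=[1, 2, 3]
Op 8: conn=-17 S1=11 S2=28 S3=45 blocked=[1, 2, 3]
Op 9: conn=-36 S1=11 S2=28 S3=26 blocked=[1, 2, 3]
Op 10: conn=-36 S1=24 S2=28 S3=26 blocked=[1, 2, 3]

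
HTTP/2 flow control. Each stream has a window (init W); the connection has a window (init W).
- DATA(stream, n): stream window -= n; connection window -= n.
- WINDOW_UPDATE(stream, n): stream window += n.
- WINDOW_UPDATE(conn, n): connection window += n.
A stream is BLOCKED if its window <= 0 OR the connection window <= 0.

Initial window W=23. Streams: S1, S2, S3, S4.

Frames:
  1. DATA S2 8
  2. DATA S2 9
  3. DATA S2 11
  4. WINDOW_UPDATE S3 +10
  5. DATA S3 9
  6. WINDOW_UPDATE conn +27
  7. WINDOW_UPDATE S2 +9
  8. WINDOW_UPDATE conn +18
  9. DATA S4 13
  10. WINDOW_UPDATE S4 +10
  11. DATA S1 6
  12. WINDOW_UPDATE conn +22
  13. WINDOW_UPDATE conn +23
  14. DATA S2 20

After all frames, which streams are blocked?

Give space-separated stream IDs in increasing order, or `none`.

Answer: S2

Derivation:
Op 1: conn=15 S1=23 S2=15 S3=23 S4=23 blocked=[]
Op 2: conn=6 S1=23 S2=6 S3=23 S4=23 blocked=[]
Op 3: conn=-5 S1=23 S2=-5 S3=23 S4=23 blocked=[1, 2, 3, 4]
Op 4: conn=-5 S1=23 S2=-5 S3=33 S4=23 blocked=[1, 2, 3, 4]
Op 5: conn=-14 S1=23 S2=-5 S3=24 S4=23 blocked=[1, 2, 3, 4]
Op 6: conn=13 S1=23 S2=-5 S3=24 S4=23 blocked=[2]
Op 7: conn=13 S1=23 S2=4 S3=24 S4=23 blocked=[]
Op 8: conn=31 S1=23 S2=4 S3=24 S4=23 blocked=[]
Op 9: conn=18 S1=23 S2=4 S3=24 S4=10 blocked=[]
Op 10: conn=18 S1=23 S2=4 S3=24 S4=20 blocked=[]
Op 11: conn=12 S1=17 S2=4 S3=24 S4=20 blocked=[]
Op 12: conn=34 S1=17 S2=4 S3=24 S4=20 blocked=[]
Op 13: conn=57 S1=17 S2=4 S3=24 S4=20 blocked=[]
Op 14: conn=37 S1=17 S2=-16 S3=24 S4=20 blocked=[2]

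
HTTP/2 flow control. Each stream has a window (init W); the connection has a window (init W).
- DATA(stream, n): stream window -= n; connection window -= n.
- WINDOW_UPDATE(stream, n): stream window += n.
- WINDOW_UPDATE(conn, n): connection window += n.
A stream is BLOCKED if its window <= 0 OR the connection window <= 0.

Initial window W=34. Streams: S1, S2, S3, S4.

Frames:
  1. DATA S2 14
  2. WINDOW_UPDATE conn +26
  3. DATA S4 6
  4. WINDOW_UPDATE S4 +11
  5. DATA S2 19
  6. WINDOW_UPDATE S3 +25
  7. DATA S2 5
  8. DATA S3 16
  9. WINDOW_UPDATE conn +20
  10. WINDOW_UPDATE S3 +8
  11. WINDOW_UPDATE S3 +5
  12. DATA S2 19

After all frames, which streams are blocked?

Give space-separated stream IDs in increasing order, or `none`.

Answer: S2

Derivation:
Op 1: conn=20 S1=34 S2=20 S3=34 S4=34 blocked=[]
Op 2: conn=46 S1=34 S2=20 S3=34 S4=34 blocked=[]
Op 3: conn=40 S1=34 S2=20 S3=34 S4=28 blocked=[]
Op 4: conn=40 S1=34 S2=20 S3=34 S4=39 blocked=[]
Op 5: conn=21 S1=34 S2=1 S3=34 S4=39 blocked=[]
Op 6: conn=21 S1=34 S2=1 S3=59 S4=39 blocked=[]
Op 7: conn=16 S1=34 S2=-4 S3=59 S4=39 blocked=[2]
Op 8: conn=0 S1=34 S2=-4 S3=43 S4=39 blocked=[1, 2, 3, 4]
Op 9: conn=20 S1=34 S2=-4 S3=43 S4=39 blocked=[2]
Op 10: conn=20 S1=34 S2=-4 S3=51 S4=39 blocked=[2]
Op 11: conn=20 S1=34 S2=-4 S3=56 S4=39 blocked=[2]
Op 12: conn=1 S1=34 S2=-23 S3=56 S4=39 blocked=[2]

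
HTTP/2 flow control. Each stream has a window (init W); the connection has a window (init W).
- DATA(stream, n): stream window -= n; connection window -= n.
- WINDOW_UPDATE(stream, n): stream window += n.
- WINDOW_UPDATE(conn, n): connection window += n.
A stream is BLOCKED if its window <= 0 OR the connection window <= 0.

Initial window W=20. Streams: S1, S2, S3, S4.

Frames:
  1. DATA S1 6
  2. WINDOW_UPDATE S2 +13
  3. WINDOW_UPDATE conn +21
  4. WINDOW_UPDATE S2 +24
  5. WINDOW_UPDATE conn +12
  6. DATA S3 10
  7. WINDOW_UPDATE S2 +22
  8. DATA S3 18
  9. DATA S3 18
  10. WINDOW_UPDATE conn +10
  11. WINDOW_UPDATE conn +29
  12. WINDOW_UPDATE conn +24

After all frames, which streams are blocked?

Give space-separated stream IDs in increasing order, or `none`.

Op 1: conn=14 S1=14 S2=20 S3=20 S4=20 blocked=[]
Op 2: conn=14 S1=14 S2=33 S3=20 S4=20 blocked=[]
Op 3: conn=35 S1=14 S2=33 S3=20 S4=20 blocked=[]
Op 4: conn=35 S1=14 S2=57 S3=20 S4=20 blocked=[]
Op 5: conn=47 S1=14 S2=57 S3=20 S4=20 blocked=[]
Op 6: conn=37 S1=14 S2=57 S3=10 S4=20 blocked=[]
Op 7: conn=37 S1=14 S2=79 S3=10 S4=20 blocked=[]
Op 8: conn=19 S1=14 S2=79 S3=-8 S4=20 blocked=[3]
Op 9: conn=1 S1=14 S2=79 S3=-26 S4=20 blocked=[3]
Op 10: conn=11 S1=14 S2=79 S3=-26 S4=20 blocked=[3]
Op 11: conn=40 S1=14 S2=79 S3=-26 S4=20 blocked=[3]
Op 12: conn=64 S1=14 S2=79 S3=-26 S4=20 blocked=[3]

Answer: S3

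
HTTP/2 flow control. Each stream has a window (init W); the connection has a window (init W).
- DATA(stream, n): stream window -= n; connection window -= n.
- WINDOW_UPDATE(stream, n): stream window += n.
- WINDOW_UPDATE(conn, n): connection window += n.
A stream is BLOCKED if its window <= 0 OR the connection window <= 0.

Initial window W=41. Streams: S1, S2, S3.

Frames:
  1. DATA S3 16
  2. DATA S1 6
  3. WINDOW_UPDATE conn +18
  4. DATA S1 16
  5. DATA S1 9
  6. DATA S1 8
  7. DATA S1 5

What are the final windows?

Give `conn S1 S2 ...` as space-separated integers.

Answer: -1 -3 41 25

Derivation:
Op 1: conn=25 S1=41 S2=41 S3=25 blocked=[]
Op 2: conn=19 S1=35 S2=41 S3=25 blocked=[]
Op 3: conn=37 S1=35 S2=41 S3=25 blocked=[]
Op 4: conn=21 S1=19 S2=41 S3=25 blocked=[]
Op 5: conn=12 S1=10 S2=41 S3=25 blocked=[]
Op 6: conn=4 S1=2 S2=41 S3=25 blocked=[]
Op 7: conn=-1 S1=-3 S2=41 S3=25 blocked=[1, 2, 3]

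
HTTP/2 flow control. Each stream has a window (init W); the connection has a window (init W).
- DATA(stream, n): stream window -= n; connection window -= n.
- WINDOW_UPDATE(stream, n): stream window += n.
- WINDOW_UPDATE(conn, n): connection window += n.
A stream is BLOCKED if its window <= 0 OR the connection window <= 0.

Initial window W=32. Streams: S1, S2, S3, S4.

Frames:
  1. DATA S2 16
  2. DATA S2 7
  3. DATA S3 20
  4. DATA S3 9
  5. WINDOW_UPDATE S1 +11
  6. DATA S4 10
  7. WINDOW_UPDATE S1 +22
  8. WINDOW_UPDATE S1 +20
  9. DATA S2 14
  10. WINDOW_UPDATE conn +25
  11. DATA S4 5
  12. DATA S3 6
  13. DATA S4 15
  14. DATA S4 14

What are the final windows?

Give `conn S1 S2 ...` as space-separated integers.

Answer: -59 85 -5 -3 -12

Derivation:
Op 1: conn=16 S1=32 S2=16 S3=32 S4=32 blocked=[]
Op 2: conn=9 S1=32 S2=9 S3=32 S4=32 blocked=[]
Op 3: conn=-11 S1=32 S2=9 S3=12 S4=32 blocked=[1, 2, 3, 4]
Op 4: conn=-20 S1=32 S2=9 S3=3 S4=32 blocked=[1, 2, 3, 4]
Op 5: conn=-20 S1=43 S2=9 S3=3 S4=32 blocked=[1, 2, 3, 4]
Op 6: conn=-30 S1=43 S2=9 S3=3 S4=22 blocked=[1, 2, 3, 4]
Op 7: conn=-30 S1=65 S2=9 S3=3 S4=22 blocked=[1, 2, 3, 4]
Op 8: conn=-30 S1=85 S2=9 S3=3 S4=22 blocked=[1, 2, 3, 4]
Op 9: conn=-44 S1=85 S2=-5 S3=3 S4=22 blocked=[1, 2, 3, 4]
Op 10: conn=-19 S1=85 S2=-5 S3=3 S4=22 blocked=[1, 2, 3, 4]
Op 11: conn=-24 S1=85 S2=-5 S3=3 S4=17 blocked=[1, 2, 3, 4]
Op 12: conn=-30 S1=85 S2=-5 S3=-3 S4=17 blocked=[1, 2, 3, 4]
Op 13: conn=-45 S1=85 S2=-5 S3=-3 S4=2 blocked=[1, 2, 3, 4]
Op 14: conn=-59 S1=85 S2=-5 S3=-3 S4=-12 blocked=[1, 2, 3, 4]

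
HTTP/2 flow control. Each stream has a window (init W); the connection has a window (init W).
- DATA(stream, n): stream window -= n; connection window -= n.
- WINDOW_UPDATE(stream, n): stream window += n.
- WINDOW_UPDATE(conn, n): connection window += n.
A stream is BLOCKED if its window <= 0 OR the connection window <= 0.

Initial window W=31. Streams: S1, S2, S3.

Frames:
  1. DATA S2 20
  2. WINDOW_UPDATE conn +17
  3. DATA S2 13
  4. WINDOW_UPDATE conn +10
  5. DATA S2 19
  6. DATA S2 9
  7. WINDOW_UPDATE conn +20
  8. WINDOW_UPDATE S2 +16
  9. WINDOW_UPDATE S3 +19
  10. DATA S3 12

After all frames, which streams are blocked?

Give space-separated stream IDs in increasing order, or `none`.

Answer: S2

Derivation:
Op 1: conn=11 S1=31 S2=11 S3=31 blocked=[]
Op 2: conn=28 S1=31 S2=11 S3=31 blocked=[]
Op 3: conn=15 S1=31 S2=-2 S3=31 blocked=[2]
Op 4: conn=25 S1=31 S2=-2 S3=31 blocked=[2]
Op 5: conn=6 S1=31 S2=-21 S3=31 blocked=[2]
Op 6: conn=-3 S1=31 S2=-30 S3=31 blocked=[1, 2, 3]
Op 7: conn=17 S1=31 S2=-30 S3=31 blocked=[2]
Op 8: conn=17 S1=31 S2=-14 S3=31 blocked=[2]
Op 9: conn=17 S1=31 S2=-14 S3=50 blocked=[2]
Op 10: conn=5 S1=31 S2=-14 S3=38 blocked=[2]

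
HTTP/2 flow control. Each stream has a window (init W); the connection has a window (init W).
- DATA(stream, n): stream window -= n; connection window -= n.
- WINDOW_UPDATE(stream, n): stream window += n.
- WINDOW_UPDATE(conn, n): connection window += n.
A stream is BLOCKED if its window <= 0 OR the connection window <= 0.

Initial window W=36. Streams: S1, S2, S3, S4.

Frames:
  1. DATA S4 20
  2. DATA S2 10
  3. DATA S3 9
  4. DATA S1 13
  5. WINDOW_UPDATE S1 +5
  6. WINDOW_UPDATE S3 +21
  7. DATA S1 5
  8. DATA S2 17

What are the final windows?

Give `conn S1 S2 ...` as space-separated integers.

Op 1: conn=16 S1=36 S2=36 S3=36 S4=16 blocked=[]
Op 2: conn=6 S1=36 S2=26 S3=36 S4=16 blocked=[]
Op 3: conn=-3 S1=36 S2=26 S3=27 S4=16 blocked=[1, 2, 3, 4]
Op 4: conn=-16 S1=23 S2=26 S3=27 S4=16 blocked=[1, 2, 3, 4]
Op 5: conn=-16 S1=28 S2=26 S3=27 S4=16 blocked=[1, 2, 3, 4]
Op 6: conn=-16 S1=28 S2=26 S3=48 S4=16 blocked=[1, 2, 3, 4]
Op 7: conn=-21 S1=23 S2=26 S3=48 S4=16 blocked=[1, 2, 3, 4]
Op 8: conn=-38 S1=23 S2=9 S3=48 S4=16 blocked=[1, 2, 3, 4]

Answer: -38 23 9 48 16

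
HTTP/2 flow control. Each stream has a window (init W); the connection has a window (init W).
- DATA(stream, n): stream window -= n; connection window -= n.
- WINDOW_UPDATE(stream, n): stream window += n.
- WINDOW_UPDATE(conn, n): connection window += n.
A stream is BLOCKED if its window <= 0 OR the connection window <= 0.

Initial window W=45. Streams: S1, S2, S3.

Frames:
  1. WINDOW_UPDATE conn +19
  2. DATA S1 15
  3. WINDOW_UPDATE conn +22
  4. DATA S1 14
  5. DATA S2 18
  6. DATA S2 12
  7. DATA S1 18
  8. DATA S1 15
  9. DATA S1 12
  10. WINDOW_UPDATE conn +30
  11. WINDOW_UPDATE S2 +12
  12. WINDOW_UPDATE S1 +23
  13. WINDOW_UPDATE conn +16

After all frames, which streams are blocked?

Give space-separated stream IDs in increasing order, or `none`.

Op 1: conn=64 S1=45 S2=45 S3=45 blocked=[]
Op 2: conn=49 S1=30 S2=45 S3=45 blocked=[]
Op 3: conn=71 S1=30 S2=45 S3=45 blocked=[]
Op 4: conn=57 S1=16 S2=45 S3=45 blocked=[]
Op 5: conn=39 S1=16 S2=27 S3=45 blocked=[]
Op 6: conn=27 S1=16 S2=15 S3=45 blocked=[]
Op 7: conn=9 S1=-2 S2=15 S3=45 blocked=[1]
Op 8: conn=-6 S1=-17 S2=15 S3=45 blocked=[1, 2, 3]
Op 9: conn=-18 S1=-29 S2=15 S3=45 blocked=[1, 2, 3]
Op 10: conn=12 S1=-29 S2=15 S3=45 blocked=[1]
Op 11: conn=12 S1=-29 S2=27 S3=45 blocked=[1]
Op 12: conn=12 S1=-6 S2=27 S3=45 blocked=[1]
Op 13: conn=28 S1=-6 S2=27 S3=45 blocked=[1]

Answer: S1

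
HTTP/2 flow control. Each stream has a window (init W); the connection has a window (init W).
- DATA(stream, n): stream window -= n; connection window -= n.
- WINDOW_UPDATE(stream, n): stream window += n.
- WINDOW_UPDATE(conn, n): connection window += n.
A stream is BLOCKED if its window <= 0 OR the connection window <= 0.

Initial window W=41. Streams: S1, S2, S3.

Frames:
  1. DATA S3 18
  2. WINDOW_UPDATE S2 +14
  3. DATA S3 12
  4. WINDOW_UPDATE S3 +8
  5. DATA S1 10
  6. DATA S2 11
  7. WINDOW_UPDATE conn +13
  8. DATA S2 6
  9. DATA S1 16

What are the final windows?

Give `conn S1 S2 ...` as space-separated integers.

Op 1: conn=23 S1=41 S2=41 S3=23 blocked=[]
Op 2: conn=23 S1=41 S2=55 S3=23 blocked=[]
Op 3: conn=11 S1=41 S2=55 S3=11 blocked=[]
Op 4: conn=11 S1=41 S2=55 S3=19 blocked=[]
Op 5: conn=1 S1=31 S2=55 S3=19 blocked=[]
Op 6: conn=-10 S1=31 S2=44 S3=19 blocked=[1, 2, 3]
Op 7: conn=3 S1=31 S2=44 S3=19 blocked=[]
Op 8: conn=-3 S1=31 S2=38 S3=19 blocked=[1, 2, 3]
Op 9: conn=-19 S1=15 S2=38 S3=19 blocked=[1, 2, 3]

Answer: -19 15 38 19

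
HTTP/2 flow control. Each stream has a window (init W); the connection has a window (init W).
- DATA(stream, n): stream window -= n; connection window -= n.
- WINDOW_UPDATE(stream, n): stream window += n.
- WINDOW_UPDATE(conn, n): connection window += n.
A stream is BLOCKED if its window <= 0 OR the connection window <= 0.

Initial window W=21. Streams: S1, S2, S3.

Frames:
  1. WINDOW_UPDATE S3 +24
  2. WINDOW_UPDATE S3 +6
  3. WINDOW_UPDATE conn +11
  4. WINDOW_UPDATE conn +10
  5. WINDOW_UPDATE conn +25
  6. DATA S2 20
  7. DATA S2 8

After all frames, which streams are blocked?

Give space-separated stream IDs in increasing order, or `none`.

Answer: S2

Derivation:
Op 1: conn=21 S1=21 S2=21 S3=45 blocked=[]
Op 2: conn=21 S1=21 S2=21 S3=51 blocked=[]
Op 3: conn=32 S1=21 S2=21 S3=51 blocked=[]
Op 4: conn=42 S1=21 S2=21 S3=51 blocked=[]
Op 5: conn=67 S1=21 S2=21 S3=51 blocked=[]
Op 6: conn=47 S1=21 S2=1 S3=51 blocked=[]
Op 7: conn=39 S1=21 S2=-7 S3=51 blocked=[2]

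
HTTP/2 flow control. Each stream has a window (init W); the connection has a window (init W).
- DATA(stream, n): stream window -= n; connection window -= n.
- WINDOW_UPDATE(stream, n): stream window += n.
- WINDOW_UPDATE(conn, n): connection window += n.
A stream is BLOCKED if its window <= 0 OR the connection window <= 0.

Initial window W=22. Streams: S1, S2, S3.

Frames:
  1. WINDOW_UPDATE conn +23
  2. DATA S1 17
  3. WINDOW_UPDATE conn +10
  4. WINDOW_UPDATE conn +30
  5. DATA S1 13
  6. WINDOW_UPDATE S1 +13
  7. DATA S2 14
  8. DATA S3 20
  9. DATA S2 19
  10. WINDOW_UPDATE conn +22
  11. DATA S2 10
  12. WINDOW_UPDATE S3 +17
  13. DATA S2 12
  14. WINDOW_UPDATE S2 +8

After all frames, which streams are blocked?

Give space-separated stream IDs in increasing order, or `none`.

Answer: S2

Derivation:
Op 1: conn=45 S1=22 S2=22 S3=22 blocked=[]
Op 2: conn=28 S1=5 S2=22 S3=22 blocked=[]
Op 3: conn=38 S1=5 S2=22 S3=22 blocked=[]
Op 4: conn=68 S1=5 S2=22 S3=22 blocked=[]
Op 5: conn=55 S1=-8 S2=22 S3=22 blocked=[1]
Op 6: conn=55 S1=5 S2=22 S3=22 blocked=[]
Op 7: conn=41 S1=5 S2=8 S3=22 blocked=[]
Op 8: conn=21 S1=5 S2=8 S3=2 blocked=[]
Op 9: conn=2 S1=5 S2=-11 S3=2 blocked=[2]
Op 10: conn=24 S1=5 S2=-11 S3=2 blocked=[2]
Op 11: conn=14 S1=5 S2=-21 S3=2 blocked=[2]
Op 12: conn=14 S1=5 S2=-21 S3=19 blocked=[2]
Op 13: conn=2 S1=5 S2=-33 S3=19 blocked=[2]
Op 14: conn=2 S1=5 S2=-25 S3=19 blocked=[2]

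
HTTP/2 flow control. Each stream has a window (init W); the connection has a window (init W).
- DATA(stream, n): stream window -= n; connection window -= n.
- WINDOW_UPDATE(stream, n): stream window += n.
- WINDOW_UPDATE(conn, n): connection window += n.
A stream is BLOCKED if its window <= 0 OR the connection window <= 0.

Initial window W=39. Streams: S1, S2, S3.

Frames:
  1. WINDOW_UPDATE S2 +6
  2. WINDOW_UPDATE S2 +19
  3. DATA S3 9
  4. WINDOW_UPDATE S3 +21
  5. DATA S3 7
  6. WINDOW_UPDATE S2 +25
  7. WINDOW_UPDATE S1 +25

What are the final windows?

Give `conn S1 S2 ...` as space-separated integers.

Answer: 23 64 89 44

Derivation:
Op 1: conn=39 S1=39 S2=45 S3=39 blocked=[]
Op 2: conn=39 S1=39 S2=64 S3=39 blocked=[]
Op 3: conn=30 S1=39 S2=64 S3=30 blocked=[]
Op 4: conn=30 S1=39 S2=64 S3=51 blocked=[]
Op 5: conn=23 S1=39 S2=64 S3=44 blocked=[]
Op 6: conn=23 S1=39 S2=89 S3=44 blocked=[]
Op 7: conn=23 S1=64 S2=89 S3=44 blocked=[]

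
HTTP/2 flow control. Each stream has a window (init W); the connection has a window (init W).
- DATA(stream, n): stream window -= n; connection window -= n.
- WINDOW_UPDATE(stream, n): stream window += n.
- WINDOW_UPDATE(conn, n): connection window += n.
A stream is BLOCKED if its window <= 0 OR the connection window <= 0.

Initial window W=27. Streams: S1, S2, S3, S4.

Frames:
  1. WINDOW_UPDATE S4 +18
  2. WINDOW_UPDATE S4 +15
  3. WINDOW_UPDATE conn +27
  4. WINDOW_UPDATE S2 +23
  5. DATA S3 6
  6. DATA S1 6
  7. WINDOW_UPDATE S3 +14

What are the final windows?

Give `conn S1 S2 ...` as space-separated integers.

Answer: 42 21 50 35 60

Derivation:
Op 1: conn=27 S1=27 S2=27 S3=27 S4=45 blocked=[]
Op 2: conn=27 S1=27 S2=27 S3=27 S4=60 blocked=[]
Op 3: conn=54 S1=27 S2=27 S3=27 S4=60 blocked=[]
Op 4: conn=54 S1=27 S2=50 S3=27 S4=60 blocked=[]
Op 5: conn=48 S1=27 S2=50 S3=21 S4=60 blocked=[]
Op 6: conn=42 S1=21 S2=50 S3=21 S4=60 blocked=[]
Op 7: conn=42 S1=21 S2=50 S3=35 S4=60 blocked=[]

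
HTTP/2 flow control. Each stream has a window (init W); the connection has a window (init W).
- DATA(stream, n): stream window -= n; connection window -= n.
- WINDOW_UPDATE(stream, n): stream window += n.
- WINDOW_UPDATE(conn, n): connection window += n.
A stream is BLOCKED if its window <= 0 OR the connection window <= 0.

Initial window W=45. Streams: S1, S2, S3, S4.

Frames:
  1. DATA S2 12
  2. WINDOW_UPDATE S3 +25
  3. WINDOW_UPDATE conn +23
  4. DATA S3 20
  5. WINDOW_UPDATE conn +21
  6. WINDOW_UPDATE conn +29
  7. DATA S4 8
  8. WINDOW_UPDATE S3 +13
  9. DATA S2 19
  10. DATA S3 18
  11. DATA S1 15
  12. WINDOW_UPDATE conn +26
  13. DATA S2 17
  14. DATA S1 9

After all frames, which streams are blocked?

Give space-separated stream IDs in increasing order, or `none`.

Answer: S2

Derivation:
Op 1: conn=33 S1=45 S2=33 S3=45 S4=45 blocked=[]
Op 2: conn=33 S1=45 S2=33 S3=70 S4=45 blocked=[]
Op 3: conn=56 S1=45 S2=33 S3=70 S4=45 blocked=[]
Op 4: conn=36 S1=45 S2=33 S3=50 S4=45 blocked=[]
Op 5: conn=57 S1=45 S2=33 S3=50 S4=45 blocked=[]
Op 6: conn=86 S1=45 S2=33 S3=50 S4=45 blocked=[]
Op 7: conn=78 S1=45 S2=33 S3=50 S4=37 blocked=[]
Op 8: conn=78 S1=45 S2=33 S3=63 S4=37 blocked=[]
Op 9: conn=59 S1=45 S2=14 S3=63 S4=37 blocked=[]
Op 10: conn=41 S1=45 S2=14 S3=45 S4=37 blocked=[]
Op 11: conn=26 S1=30 S2=14 S3=45 S4=37 blocked=[]
Op 12: conn=52 S1=30 S2=14 S3=45 S4=37 blocked=[]
Op 13: conn=35 S1=30 S2=-3 S3=45 S4=37 blocked=[2]
Op 14: conn=26 S1=21 S2=-3 S3=45 S4=37 blocked=[2]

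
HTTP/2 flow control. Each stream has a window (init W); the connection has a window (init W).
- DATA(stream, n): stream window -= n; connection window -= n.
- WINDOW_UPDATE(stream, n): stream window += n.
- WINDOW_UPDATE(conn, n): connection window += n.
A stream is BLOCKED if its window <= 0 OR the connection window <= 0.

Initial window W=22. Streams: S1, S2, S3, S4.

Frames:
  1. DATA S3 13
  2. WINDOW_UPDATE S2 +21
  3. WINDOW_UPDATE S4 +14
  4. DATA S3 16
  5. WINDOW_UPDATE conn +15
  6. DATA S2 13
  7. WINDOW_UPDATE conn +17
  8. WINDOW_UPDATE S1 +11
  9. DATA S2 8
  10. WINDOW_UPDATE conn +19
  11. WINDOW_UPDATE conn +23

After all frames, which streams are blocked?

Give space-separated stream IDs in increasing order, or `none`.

Op 1: conn=9 S1=22 S2=22 S3=9 S4=22 blocked=[]
Op 2: conn=9 S1=22 S2=43 S3=9 S4=22 blocked=[]
Op 3: conn=9 S1=22 S2=43 S3=9 S4=36 blocked=[]
Op 4: conn=-7 S1=22 S2=43 S3=-7 S4=36 blocked=[1, 2, 3, 4]
Op 5: conn=8 S1=22 S2=43 S3=-7 S4=36 blocked=[3]
Op 6: conn=-5 S1=22 S2=30 S3=-7 S4=36 blocked=[1, 2, 3, 4]
Op 7: conn=12 S1=22 S2=30 S3=-7 S4=36 blocked=[3]
Op 8: conn=12 S1=33 S2=30 S3=-7 S4=36 blocked=[3]
Op 9: conn=4 S1=33 S2=22 S3=-7 S4=36 blocked=[3]
Op 10: conn=23 S1=33 S2=22 S3=-7 S4=36 blocked=[3]
Op 11: conn=46 S1=33 S2=22 S3=-7 S4=36 blocked=[3]

Answer: S3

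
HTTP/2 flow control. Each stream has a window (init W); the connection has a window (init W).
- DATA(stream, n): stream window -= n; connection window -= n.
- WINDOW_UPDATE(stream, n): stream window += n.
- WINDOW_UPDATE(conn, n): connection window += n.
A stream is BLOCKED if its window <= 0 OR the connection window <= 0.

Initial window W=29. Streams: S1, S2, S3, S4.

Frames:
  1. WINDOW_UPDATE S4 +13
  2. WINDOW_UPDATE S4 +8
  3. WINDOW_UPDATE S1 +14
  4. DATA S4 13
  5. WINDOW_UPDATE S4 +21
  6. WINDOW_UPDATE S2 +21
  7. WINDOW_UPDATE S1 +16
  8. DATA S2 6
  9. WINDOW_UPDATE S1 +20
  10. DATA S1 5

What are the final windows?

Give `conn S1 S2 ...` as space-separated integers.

Op 1: conn=29 S1=29 S2=29 S3=29 S4=42 blocked=[]
Op 2: conn=29 S1=29 S2=29 S3=29 S4=50 blocked=[]
Op 3: conn=29 S1=43 S2=29 S3=29 S4=50 blocked=[]
Op 4: conn=16 S1=43 S2=29 S3=29 S4=37 blocked=[]
Op 5: conn=16 S1=43 S2=29 S3=29 S4=58 blocked=[]
Op 6: conn=16 S1=43 S2=50 S3=29 S4=58 blocked=[]
Op 7: conn=16 S1=59 S2=50 S3=29 S4=58 blocked=[]
Op 8: conn=10 S1=59 S2=44 S3=29 S4=58 blocked=[]
Op 9: conn=10 S1=79 S2=44 S3=29 S4=58 blocked=[]
Op 10: conn=5 S1=74 S2=44 S3=29 S4=58 blocked=[]

Answer: 5 74 44 29 58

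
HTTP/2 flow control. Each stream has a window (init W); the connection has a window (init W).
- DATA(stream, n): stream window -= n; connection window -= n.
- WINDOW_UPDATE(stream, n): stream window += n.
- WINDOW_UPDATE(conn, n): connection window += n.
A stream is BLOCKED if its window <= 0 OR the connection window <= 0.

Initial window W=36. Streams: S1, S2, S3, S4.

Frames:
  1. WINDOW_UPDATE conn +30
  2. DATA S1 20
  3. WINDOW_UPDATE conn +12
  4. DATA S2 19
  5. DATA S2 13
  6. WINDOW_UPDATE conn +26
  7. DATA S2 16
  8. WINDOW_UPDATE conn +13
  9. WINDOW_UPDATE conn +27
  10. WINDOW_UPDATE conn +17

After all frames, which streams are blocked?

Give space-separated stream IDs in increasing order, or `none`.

Op 1: conn=66 S1=36 S2=36 S3=36 S4=36 blocked=[]
Op 2: conn=46 S1=16 S2=36 S3=36 S4=36 blocked=[]
Op 3: conn=58 S1=16 S2=36 S3=36 S4=36 blocked=[]
Op 4: conn=39 S1=16 S2=17 S3=36 S4=36 blocked=[]
Op 5: conn=26 S1=16 S2=4 S3=36 S4=36 blocked=[]
Op 6: conn=52 S1=16 S2=4 S3=36 S4=36 blocked=[]
Op 7: conn=36 S1=16 S2=-12 S3=36 S4=36 blocked=[2]
Op 8: conn=49 S1=16 S2=-12 S3=36 S4=36 blocked=[2]
Op 9: conn=76 S1=16 S2=-12 S3=36 S4=36 blocked=[2]
Op 10: conn=93 S1=16 S2=-12 S3=36 S4=36 blocked=[2]

Answer: S2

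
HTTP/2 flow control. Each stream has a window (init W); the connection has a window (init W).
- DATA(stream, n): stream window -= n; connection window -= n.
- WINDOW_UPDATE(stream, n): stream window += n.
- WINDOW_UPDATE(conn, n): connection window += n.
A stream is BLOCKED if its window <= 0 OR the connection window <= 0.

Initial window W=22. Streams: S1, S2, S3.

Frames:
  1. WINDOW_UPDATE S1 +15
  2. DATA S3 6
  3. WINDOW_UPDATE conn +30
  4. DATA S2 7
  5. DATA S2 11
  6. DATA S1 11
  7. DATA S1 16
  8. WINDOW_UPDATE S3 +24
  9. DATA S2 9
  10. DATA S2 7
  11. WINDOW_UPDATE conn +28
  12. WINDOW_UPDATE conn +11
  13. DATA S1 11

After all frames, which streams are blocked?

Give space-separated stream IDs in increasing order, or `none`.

Answer: S1 S2

Derivation:
Op 1: conn=22 S1=37 S2=22 S3=22 blocked=[]
Op 2: conn=16 S1=37 S2=22 S3=16 blocked=[]
Op 3: conn=46 S1=37 S2=22 S3=16 blocked=[]
Op 4: conn=39 S1=37 S2=15 S3=16 blocked=[]
Op 5: conn=28 S1=37 S2=4 S3=16 blocked=[]
Op 6: conn=17 S1=26 S2=4 S3=16 blocked=[]
Op 7: conn=1 S1=10 S2=4 S3=16 blocked=[]
Op 8: conn=1 S1=10 S2=4 S3=40 blocked=[]
Op 9: conn=-8 S1=10 S2=-5 S3=40 blocked=[1, 2, 3]
Op 10: conn=-15 S1=10 S2=-12 S3=40 blocked=[1, 2, 3]
Op 11: conn=13 S1=10 S2=-12 S3=40 blocked=[2]
Op 12: conn=24 S1=10 S2=-12 S3=40 blocked=[2]
Op 13: conn=13 S1=-1 S2=-12 S3=40 blocked=[1, 2]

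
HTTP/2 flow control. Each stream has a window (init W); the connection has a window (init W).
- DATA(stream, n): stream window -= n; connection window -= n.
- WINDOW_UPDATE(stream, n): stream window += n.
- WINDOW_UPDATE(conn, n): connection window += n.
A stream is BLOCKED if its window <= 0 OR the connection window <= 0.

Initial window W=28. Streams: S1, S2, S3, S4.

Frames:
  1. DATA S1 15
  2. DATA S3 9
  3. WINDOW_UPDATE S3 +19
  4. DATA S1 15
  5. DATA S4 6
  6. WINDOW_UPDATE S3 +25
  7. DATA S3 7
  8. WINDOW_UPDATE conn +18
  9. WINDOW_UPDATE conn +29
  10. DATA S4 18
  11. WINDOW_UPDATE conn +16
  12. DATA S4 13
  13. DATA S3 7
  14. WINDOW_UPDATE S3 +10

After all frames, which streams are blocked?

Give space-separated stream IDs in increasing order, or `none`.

Answer: S1 S4

Derivation:
Op 1: conn=13 S1=13 S2=28 S3=28 S4=28 blocked=[]
Op 2: conn=4 S1=13 S2=28 S3=19 S4=28 blocked=[]
Op 3: conn=4 S1=13 S2=28 S3=38 S4=28 blocked=[]
Op 4: conn=-11 S1=-2 S2=28 S3=38 S4=28 blocked=[1, 2, 3, 4]
Op 5: conn=-17 S1=-2 S2=28 S3=38 S4=22 blocked=[1, 2, 3, 4]
Op 6: conn=-17 S1=-2 S2=28 S3=63 S4=22 blocked=[1, 2, 3, 4]
Op 7: conn=-24 S1=-2 S2=28 S3=56 S4=22 blocked=[1, 2, 3, 4]
Op 8: conn=-6 S1=-2 S2=28 S3=56 S4=22 blocked=[1, 2, 3, 4]
Op 9: conn=23 S1=-2 S2=28 S3=56 S4=22 blocked=[1]
Op 10: conn=5 S1=-2 S2=28 S3=56 S4=4 blocked=[1]
Op 11: conn=21 S1=-2 S2=28 S3=56 S4=4 blocked=[1]
Op 12: conn=8 S1=-2 S2=28 S3=56 S4=-9 blocked=[1, 4]
Op 13: conn=1 S1=-2 S2=28 S3=49 S4=-9 blocked=[1, 4]
Op 14: conn=1 S1=-2 S2=28 S3=59 S4=-9 blocked=[1, 4]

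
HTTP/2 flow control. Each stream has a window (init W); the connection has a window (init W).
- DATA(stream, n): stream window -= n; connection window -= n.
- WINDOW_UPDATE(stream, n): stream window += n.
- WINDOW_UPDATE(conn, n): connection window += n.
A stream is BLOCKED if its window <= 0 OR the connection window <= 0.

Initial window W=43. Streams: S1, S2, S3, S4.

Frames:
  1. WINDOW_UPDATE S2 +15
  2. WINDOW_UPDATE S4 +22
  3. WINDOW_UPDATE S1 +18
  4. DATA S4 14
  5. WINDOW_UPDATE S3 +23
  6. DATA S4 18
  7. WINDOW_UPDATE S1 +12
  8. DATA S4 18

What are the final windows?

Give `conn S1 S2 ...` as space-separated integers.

Answer: -7 73 58 66 15

Derivation:
Op 1: conn=43 S1=43 S2=58 S3=43 S4=43 blocked=[]
Op 2: conn=43 S1=43 S2=58 S3=43 S4=65 blocked=[]
Op 3: conn=43 S1=61 S2=58 S3=43 S4=65 blocked=[]
Op 4: conn=29 S1=61 S2=58 S3=43 S4=51 blocked=[]
Op 5: conn=29 S1=61 S2=58 S3=66 S4=51 blocked=[]
Op 6: conn=11 S1=61 S2=58 S3=66 S4=33 blocked=[]
Op 7: conn=11 S1=73 S2=58 S3=66 S4=33 blocked=[]
Op 8: conn=-7 S1=73 S2=58 S3=66 S4=15 blocked=[1, 2, 3, 4]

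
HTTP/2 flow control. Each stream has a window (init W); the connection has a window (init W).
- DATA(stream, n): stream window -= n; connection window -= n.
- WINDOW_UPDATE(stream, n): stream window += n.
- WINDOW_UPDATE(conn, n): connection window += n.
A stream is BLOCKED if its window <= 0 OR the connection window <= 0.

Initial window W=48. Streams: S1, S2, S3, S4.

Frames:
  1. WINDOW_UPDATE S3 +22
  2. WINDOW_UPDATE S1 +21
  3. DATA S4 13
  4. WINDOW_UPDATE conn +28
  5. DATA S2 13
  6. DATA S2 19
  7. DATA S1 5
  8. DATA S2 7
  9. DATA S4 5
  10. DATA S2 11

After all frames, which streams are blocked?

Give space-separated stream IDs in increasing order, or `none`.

Answer: S2

Derivation:
Op 1: conn=48 S1=48 S2=48 S3=70 S4=48 blocked=[]
Op 2: conn=48 S1=69 S2=48 S3=70 S4=48 blocked=[]
Op 3: conn=35 S1=69 S2=48 S3=70 S4=35 blocked=[]
Op 4: conn=63 S1=69 S2=48 S3=70 S4=35 blocked=[]
Op 5: conn=50 S1=69 S2=35 S3=70 S4=35 blocked=[]
Op 6: conn=31 S1=69 S2=16 S3=70 S4=35 blocked=[]
Op 7: conn=26 S1=64 S2=16 S3=70 S4=35 blocked=[]
Op 8: conn=19 S1=64 S2=9 S3=70 S4=35 blocked=[]
Op 9: conn=14 S1=64 S2=9 S3=70 S4=30 blocked=[]
Op 10: conn=3 S1=64 S2=-2 S3=70 S4=30 blocked=[2]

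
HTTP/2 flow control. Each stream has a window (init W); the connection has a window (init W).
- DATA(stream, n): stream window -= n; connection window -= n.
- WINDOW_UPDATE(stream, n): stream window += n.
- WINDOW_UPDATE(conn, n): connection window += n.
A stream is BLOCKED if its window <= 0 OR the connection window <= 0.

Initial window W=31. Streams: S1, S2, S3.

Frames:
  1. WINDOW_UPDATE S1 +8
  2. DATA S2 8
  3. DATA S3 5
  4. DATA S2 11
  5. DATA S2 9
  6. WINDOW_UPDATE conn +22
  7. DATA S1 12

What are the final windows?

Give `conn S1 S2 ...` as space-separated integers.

Answer: 8 27 3 26

Derivation:
Op 1: conn=31 S1=39 S2=31 S3=31 blocked=[]
Op 2: conn=23 S1=39 S2=23 S3=31 blocked=[]
Op 3: conn=18 S1=39 S2=23 S3=26 blocked=[]
Op 4: conn=7 S1=39 S2=12 S3=26 blocked=[]
Op 5: conn=-2 S1=39 S2=3 S3=26 blocked=[1, 2, 3]
Op 6: conn=20 S1=39 S2=3 S3=26 blocked=[]
Op 7: conn=8 S1=27 S2=3 S3=26 blocked=[]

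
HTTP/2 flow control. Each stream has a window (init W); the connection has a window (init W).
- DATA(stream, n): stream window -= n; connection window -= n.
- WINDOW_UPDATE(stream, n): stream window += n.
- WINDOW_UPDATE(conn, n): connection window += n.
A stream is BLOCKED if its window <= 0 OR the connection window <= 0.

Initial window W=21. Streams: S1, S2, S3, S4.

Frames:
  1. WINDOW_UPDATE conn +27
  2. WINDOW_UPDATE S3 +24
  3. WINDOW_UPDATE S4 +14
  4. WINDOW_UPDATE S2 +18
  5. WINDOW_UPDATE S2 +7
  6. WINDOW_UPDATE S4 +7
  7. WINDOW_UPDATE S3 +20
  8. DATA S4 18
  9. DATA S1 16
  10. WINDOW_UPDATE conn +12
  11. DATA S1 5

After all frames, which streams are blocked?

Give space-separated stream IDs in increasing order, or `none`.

Answer: S1

Derivation:
Op 1: conn=48 S1=21 S2=21 S3=21 S4=21 blocked=[]
Op 2: conn=48 S1=21 S2=21 S3=45 S4=21 blocked=[]
Op 3: conn=48 S1=21 S2=21 S3=45 S4=35 blocked=[]
Op 4: conn=48 S1=21 S2=39 S3=45 S4=35 blocked=[]
Op 5: conn=48 S1=21 S2=46 S3=45 S4=35 blocked=[]
Op 6: conn=48 S1=21 S2=46 S3=45 S4=42 blocked=[]
Op 7: conn=48 S1=21 S2=46 S3=65 S4=42 blocked=[]
Op 8: conn=30 S1=21 S2=46 S3=65 S4=24 blocked=[]
Op 9: conn=14 S1=5 S2=46 S3=65 S4=24 blocked=[]
Op 10: conn=26 S1=5 S2=46 S3=65 S4=24 blocked=[]
Op 11: conn=21 S1=0 S2=46 S3=65 S4=24 blocked=[1]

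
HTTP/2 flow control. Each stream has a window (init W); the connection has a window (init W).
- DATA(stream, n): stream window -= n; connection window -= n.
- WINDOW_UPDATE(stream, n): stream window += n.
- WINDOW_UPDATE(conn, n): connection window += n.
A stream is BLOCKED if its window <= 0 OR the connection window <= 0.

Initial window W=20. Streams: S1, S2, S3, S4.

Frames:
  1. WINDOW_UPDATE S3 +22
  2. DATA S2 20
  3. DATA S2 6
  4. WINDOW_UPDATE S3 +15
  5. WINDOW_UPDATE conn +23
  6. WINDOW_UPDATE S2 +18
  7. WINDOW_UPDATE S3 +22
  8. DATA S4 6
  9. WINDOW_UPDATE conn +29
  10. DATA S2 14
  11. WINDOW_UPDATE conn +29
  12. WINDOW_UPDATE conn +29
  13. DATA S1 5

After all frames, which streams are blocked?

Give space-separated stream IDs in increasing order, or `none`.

Op 1: conn=20 S1=20 S2=20 S3=42 S4=20 blocked=[]
Op 2: conn=0 S1=20 S2=0 S3=42 S4=20 blocked=[1, 2, 3, 4]
Op 3: conn=-6 S1=20 S2=-6 S3=42 S4=20 blocked=[1, 2, 3, 4]
Op 4: conn=-6 S1=20 S2=-6 S3=57 S4=20 blocked=[1, 2, 3, 4]
Op 5: conn=17 S1=20 S2=-6 S3=57 S4=20 blocked=[2]
Op 6: conn=17 S1=20 S2=12 S3=57 S4=20 blocked=[]
Op 7: conn=17 S1=20 S2=12 S3=79 S4=20 blocked=[]
Op 8: conn=11 S1=20 S2=12 S3=79 S4=14 blocked=[]
Op 9: conn=40 S1=20 S2=12 S3=79 S4=14 blocked=[]
Op 10: conn=26 S1=20 S2=-2 S3=79 S4=14 blocked=[2]
Op 11: conn=55 S1=20 S2=-2 S3=79 S4=14 blocked=[2]
Op 12: conn=84 S1=20 S2=-2 S3=79 S4=14 blocked=[2]
Op 13: conn=79 S1=15 S2=-2 S3=79 S4=14 blocked=[2]

Answer: S2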